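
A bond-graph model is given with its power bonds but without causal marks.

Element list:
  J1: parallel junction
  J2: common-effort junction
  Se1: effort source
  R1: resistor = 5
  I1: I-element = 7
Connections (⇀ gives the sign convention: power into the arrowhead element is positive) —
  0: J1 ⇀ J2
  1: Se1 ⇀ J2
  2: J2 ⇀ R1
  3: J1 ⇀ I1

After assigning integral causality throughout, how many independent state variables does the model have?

1  (I1 all integral)

bond 1 |J2  (Se1 fixes effort; stroke away)
bond 0 |J1  (common-e at J2 fixed by 1)
bond 2 |R1  (common-e at J2 fixed by 1)
bond 3 |I1  (common-e at J1 fixed by 0)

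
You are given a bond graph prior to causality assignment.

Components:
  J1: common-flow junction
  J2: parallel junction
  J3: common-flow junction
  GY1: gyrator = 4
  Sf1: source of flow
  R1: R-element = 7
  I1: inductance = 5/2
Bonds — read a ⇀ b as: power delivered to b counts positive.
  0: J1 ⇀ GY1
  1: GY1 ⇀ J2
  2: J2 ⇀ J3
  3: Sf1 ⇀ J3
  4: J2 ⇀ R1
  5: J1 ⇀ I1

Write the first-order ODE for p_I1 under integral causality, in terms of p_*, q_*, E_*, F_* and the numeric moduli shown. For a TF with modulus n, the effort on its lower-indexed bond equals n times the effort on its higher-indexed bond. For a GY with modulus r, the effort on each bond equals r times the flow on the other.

b3 stroke→Sf1  (source Sf1 imposes f)
b2 stroke→J3  (common-f at J3 fixed by 3)
b5 stroke→I1  (I1 integral (f out))
b0 stroke→J1  (1-jn J1 has f-setter on 5)
b1 stroke→J2  (through GY1, causality inverts; strokes same side of GY1)
b4 stroke→R1  (common-e at J2 fixed by 1)

dp_I1/dt = -4*F_Sf1 - 32*p_I1/35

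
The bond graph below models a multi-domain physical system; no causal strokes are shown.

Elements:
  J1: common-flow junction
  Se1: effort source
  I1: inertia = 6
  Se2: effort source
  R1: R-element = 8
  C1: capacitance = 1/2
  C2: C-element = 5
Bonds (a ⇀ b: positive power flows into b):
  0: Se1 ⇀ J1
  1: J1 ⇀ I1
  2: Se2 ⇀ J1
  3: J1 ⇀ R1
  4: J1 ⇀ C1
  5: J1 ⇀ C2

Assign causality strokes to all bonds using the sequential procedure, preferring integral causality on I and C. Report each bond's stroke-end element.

b0 stroke at J1  (source Se1 imposes e)
b2 stroke at J1  (Se2 fixes effort; stroke away)
b1 stroke at I1  (I1: I, integral causality)
b3 stroke at J1  (common-f at J1 fixed by 1)
b4 stroke at J1  (common-f at J1 fixed by 1)
b5 stroke at J1  (common-f at J1 fixed by 1)

b0 stroke at J1
b1 stroke at I1
b2 stroke at J1
b3 stroke at J1
b4 stroke at J1
b5 stroke at J1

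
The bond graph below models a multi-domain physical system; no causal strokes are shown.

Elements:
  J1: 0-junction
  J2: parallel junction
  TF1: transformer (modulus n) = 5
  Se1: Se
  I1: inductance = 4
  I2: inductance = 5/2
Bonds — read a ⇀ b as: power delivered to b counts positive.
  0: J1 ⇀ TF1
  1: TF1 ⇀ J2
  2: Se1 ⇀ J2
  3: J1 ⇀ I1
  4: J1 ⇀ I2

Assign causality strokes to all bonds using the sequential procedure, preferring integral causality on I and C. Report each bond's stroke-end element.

bond 0 →J1
bond 1 →TF1
bond 2 →J2
bond 3 →I1
bond 4 →I2

#2 |J2  (Se1 (Se) sets effort on bond)
#1 |TF1  (0-jn J2 has e-setter on 2)
#0 |J1  (TF1 one-in-one-out from 1)
#3 |I1  (common-e at J1 fixed by 0)
#4 |I2  (common-e at J1 fixed by 0)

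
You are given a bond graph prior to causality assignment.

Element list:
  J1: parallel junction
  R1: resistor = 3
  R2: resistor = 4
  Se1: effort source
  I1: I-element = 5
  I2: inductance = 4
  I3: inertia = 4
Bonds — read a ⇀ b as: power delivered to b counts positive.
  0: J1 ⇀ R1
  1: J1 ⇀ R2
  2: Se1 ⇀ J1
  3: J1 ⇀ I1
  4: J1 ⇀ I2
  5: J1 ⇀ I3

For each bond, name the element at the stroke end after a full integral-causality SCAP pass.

#0 →R1
#1 →R2
#2 →J1
#3 →I1
#4 →I2
#5 →I3

bond 2 |J1  (source Se1 imposes e)
bond 0 |R1  (common-e at J1 fixed by 2)
bond 1 |R2  (J1: bond 2 brought effort, rest push out)
bond 3 |I1  (J1 effort already set via bond 2)
bond 4 |I2  (J1 effort already set via bond 2)
bond 5 |I3  (0-jn J1 has e-setter on 2)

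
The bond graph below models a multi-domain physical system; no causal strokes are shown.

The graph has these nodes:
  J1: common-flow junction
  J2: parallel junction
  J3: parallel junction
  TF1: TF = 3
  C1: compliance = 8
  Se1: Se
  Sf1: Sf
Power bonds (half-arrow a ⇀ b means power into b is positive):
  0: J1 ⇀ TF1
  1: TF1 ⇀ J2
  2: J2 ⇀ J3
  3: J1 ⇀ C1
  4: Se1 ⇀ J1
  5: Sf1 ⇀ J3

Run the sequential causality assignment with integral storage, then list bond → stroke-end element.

β4 →J1  (Se1 fixes effort; stroke away)
β5 →Sf1  (Sf1: flow source, stroke at near end)
β2 →J3  (only one effort-in slot at J3)
β1 →J2  (J2: last free bond brings effort in)
β0 →TF1  (through TF1, causality passes straight; one stroke at TF1)
β3 →J1  (1-jn J1 has f-setter on 0)

β0 stroke→TF1
β1 stroke→J2
β2 stroke→J3
β3 stroke→J1
β4 stroke→J1
β5 stroke→Sf1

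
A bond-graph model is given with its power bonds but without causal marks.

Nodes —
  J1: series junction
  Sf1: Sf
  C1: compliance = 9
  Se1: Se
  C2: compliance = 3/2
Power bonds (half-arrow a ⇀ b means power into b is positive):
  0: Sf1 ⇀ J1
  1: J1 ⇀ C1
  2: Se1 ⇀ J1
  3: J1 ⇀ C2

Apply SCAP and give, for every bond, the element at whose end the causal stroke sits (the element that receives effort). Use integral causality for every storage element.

β0 →Sf1
β1 →J1
β2 →J1
β3 →J1

bond 0 |Sf1  (source Sf1 imposes f)
bond 2 |J1  (source Se1 imposes e)
bond 1 |J1  (J1: bond 0 brought flow, rest push out)
bond 3 |J1  (J1: bond 0 brought flow, rest push out)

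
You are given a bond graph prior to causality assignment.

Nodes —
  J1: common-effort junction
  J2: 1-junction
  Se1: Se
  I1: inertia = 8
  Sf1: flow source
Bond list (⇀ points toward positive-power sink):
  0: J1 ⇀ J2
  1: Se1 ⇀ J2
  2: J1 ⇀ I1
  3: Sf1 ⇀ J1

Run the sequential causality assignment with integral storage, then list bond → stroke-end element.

#1 →J2  (Se1: effort source, stroke at far end)
#3 →Sf1  (Sf1 (Sf) sets flow on bond)
#0 →J1  (closing 1-jn rule on J2)
#2 →I1  (J1 effort already set via bond 0)

b0 stroke→J1
b1 stroke→J2
b2 stroke→I1
b3 stroke→Sf1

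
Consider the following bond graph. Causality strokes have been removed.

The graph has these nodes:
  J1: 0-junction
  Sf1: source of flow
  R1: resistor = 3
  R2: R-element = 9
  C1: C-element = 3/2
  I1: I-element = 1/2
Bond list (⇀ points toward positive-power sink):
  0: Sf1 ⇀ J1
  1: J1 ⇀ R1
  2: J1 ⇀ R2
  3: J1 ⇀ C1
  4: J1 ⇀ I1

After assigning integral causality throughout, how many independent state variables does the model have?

β0 |Sf1  (Sf1 (Sf) sets flow on bond)
β3 |J1  (C1 integral (e out))
β1 |R1  (common-e at J1 fixed by 3)
β2 |R2  (common-e at J1 fixed by 3)
β4 |I1  (J1: bond 3 brought effort, rest push out)

2  (C1, I1 all integral)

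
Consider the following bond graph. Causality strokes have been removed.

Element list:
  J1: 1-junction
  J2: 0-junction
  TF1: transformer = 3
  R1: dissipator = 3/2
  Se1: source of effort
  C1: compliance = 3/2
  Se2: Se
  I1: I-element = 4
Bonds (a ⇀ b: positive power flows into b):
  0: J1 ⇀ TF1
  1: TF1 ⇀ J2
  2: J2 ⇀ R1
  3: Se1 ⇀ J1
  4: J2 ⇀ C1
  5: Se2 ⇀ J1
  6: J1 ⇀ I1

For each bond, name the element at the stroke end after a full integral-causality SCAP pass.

β0 stroke at J1
β1 stroke at TF1
β2 stroke at R1
β3 stroke at J1
β4 stroke at J2
β5 stroke at J1
β6 stroke at I1

β3 stroke→J1  (Se1: effort source, stroke at far end)
β5 stroke→J1  (Se2 fixes effort; stroke away)
β4 stroke→J2  (C1 outputs effort q/C1)
β1 stroke→TF1  (0-jn J2 has e-setter on 4)
β2 stroke→R1  (J2: bond 4 brought effort, rest push out)
β0 stroke→J1  (TF TF1: opposite of bond 1)
β6 stroke→I1  (only one flow-in slot at J1)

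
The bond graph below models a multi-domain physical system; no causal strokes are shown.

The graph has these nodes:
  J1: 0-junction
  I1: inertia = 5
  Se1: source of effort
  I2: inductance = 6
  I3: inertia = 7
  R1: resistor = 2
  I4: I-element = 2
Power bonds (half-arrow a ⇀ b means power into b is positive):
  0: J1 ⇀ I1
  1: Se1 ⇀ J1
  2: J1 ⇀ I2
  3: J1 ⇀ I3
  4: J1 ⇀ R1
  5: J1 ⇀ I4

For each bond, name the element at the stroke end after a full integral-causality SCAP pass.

b0 →I1
b1 →J1
b2 →I2
b3 →I3
b4 →R1
b5 →I4

b1 →J1  (Se1: effort source, stroke at far end)
b0 →I1  (0-jn J1 has e-setter on 1)
b2 →I2  (0-jn J1 has e-setter on 1)
b3 →I3  (J1: bond 1 brought effort, rest push out)
b4 →R1  (J1: bond 1 brought effort, rest push out)
b5 →I4  (0-jn J1 has e-setter on 1)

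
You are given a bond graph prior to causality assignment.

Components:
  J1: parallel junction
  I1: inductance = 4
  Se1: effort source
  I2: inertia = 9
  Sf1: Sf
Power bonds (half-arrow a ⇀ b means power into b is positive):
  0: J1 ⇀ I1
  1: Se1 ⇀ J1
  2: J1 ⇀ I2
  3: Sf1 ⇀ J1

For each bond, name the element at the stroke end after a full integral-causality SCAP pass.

b1 stroke at J1  (Se1 fixes effort; stroke away)
b3 stroke at Sf1  (Sf1 (Sf) sets flow on bond)
b0 stroke at I1  (J1: bond 1 brought effort, rest push out)
b2 stroke at I2  (common-e at J1 fixed by 1)

b0 |I1
b1 |J1
b2 |I2
b3 |Sf1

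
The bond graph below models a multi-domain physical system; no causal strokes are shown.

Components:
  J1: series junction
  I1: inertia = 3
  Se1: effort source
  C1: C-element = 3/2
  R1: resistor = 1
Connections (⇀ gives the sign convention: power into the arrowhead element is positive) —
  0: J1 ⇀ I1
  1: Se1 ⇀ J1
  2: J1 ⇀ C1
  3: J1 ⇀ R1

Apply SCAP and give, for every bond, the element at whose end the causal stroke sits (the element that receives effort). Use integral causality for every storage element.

bond 0 |I1
bond 1 |J1
bond 2 |J1
bond 3 |J1

β1 stroke at J1  (Se1 fixes effort; stroke away)
β0 stroke at I1  (I1 integral (f out))
β2 stroke at J1  (common-f at J1 fixed by 0)
β3 stroke at J1  (J1 flow already set via bond 0)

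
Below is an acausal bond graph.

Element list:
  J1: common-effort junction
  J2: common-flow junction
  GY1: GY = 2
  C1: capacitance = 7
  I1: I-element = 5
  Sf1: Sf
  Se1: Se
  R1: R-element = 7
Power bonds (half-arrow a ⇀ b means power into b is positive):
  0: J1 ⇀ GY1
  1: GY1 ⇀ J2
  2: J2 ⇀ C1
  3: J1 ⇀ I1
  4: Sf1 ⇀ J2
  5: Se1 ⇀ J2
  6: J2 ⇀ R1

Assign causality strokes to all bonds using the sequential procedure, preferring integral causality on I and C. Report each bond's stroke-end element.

#0 stroke→J1
#1 stroke→J2
#2 stroke→J2
#3 stroke→I1
#4 stroke→Sf1
#5 stroke→J2
#6 stroke→J2

bond 4 |Sf1  (Sf1 fixes flow; stroke at Sf1)
bond 5 |J2  (Se1 fixes effort; stroke away)
bond 1 |J2  (common-f at J2 fixed by 4)
bond 2 |J2  (J2 flow already set via bond 4)
bond 6 |J2  (J2 flow already set via bond 4)
bond 0 |J1  (through GY1, causality inverts; strokes same side of GY1)
bond 3 |I1  (0-jn J1 has e-setter on 0)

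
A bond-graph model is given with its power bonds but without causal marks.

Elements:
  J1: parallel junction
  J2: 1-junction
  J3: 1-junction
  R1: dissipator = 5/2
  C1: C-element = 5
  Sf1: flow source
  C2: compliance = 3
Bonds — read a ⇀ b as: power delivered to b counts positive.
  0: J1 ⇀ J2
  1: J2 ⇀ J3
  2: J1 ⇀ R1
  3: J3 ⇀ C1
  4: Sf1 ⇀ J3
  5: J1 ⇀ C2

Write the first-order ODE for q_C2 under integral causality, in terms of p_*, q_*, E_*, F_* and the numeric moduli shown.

dq_C2/dt = -F_Sf1 - 2*q_C2/15

bond 4 stroke at Sf1  (Sf1 (Sf) sets flow on bond)
bond 1 stroke at J3  (J3: bond 4 brought flow, rest push out)
bond 3 stroke at J3  (common-f at J3 fixed by 4)
bond 0 stroke at J2  (J2: bond 1 brought flow, rest push out)
bond 5 stroke at J1  (C2 outputs effort q/C2)
bond 2 stroke at R1  (0-jn J1 has e-setter on 5)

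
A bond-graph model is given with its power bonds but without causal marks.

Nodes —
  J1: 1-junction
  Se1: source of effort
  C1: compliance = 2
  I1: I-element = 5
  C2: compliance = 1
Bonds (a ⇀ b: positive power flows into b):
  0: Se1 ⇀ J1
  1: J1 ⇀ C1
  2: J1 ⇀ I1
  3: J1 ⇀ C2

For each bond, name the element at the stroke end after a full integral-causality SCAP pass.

#0 stroke at J1  (Se1: effort source, stroke at far end)
#1 stroke at J1  (C1 integral (e out))
#2 stroke at I1  (I1: I, integral causality)
#3 stroke at J1  (J1: bond 2 brought flow, rest push out)

β0 stroke→J1
β1 stroke→J1
β2 stroke→I1
β3 stroke→J1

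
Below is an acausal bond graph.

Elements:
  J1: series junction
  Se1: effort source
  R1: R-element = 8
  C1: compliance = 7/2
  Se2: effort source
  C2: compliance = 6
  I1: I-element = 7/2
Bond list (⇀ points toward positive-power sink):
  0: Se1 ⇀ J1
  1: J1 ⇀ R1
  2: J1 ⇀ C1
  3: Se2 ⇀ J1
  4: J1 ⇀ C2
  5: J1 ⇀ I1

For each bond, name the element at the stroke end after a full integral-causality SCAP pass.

#0 stroke→J1
#1 stroke→J1
#2 stroke→J1
#3 stroke→J1
#4 stroke→J1
#5 stroke→I1

bond 0 →J1  (Se1 fixes effort; stroke away)
bond 3 →J1  (Se2 fixes effort; stroke away)
bond 2 →J1  (C1 integral (e out))
bond 4 →J1  (prefer integral on C2)
bond 5 →I1  (I1 integral (f out))
bond 1 →J1  (common-f at J1 fixed by 5)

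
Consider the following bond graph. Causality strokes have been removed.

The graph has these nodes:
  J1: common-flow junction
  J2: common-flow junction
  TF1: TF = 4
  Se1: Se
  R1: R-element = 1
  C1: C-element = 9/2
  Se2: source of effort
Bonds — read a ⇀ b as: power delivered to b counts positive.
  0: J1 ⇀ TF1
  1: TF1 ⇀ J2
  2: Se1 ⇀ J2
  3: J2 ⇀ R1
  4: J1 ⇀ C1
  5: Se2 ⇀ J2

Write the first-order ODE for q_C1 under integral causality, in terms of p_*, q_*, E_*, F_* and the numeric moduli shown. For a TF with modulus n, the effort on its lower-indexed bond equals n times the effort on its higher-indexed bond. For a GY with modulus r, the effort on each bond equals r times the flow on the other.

β2 →J2  (source Se1 imposes e)
β5 →J2  (Se2 (Se) sets effort on bond)
β4 →J1  (C1 outputs effort q/C1)
β0 →TF1  (closing 1-jn rule on J1)
β1 →J2  (TF1 one-in-one-out from 0)
β3 →R1  (closing 1-jn rule on J2)

dq_C1/dt = E_Se1/4 + E_Se2/4 - q_C1/72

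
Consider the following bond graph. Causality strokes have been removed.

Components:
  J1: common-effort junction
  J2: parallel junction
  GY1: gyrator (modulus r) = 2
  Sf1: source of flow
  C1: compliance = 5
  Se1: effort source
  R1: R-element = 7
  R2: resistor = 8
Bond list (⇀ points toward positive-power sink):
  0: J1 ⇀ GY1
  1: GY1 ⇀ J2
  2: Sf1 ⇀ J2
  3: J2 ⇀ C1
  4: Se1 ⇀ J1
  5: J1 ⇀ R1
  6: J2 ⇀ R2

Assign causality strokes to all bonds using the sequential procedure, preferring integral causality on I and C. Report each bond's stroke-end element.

bond 0 |GY1
bond 1 |GY1
bond 2 |Sf1
bond 3 |J2
bond 4 |J1
bond 5 |R1
bond 6 |R2

bond 2 →Sf1  (Sf1: flow source, stroke at near end)
bond 4 →J1  (Se1 fixes effort; stroke away)
bond 0 →GY1  (0-jn J1 has e-setter on 4)
bond 5 →R1  (J1: bond 4 brought effort, rest push out)
bond 1 →GY1  (GY1 both-in/both-out from 0)
bond 3 →J2  (C1 outputs effort q/C1)
bond 6 →R2  (J2: bond 3 brought effort, rest push out)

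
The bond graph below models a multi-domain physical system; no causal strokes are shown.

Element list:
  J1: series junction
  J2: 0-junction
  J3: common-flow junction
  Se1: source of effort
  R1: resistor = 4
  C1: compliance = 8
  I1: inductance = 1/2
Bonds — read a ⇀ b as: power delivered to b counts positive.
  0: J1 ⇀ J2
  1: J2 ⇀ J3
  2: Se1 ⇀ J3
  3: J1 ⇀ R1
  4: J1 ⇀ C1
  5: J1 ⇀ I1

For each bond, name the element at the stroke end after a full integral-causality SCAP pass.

#0 stroke→J1
#1 stroke→J2
#2 stroke→J3
#3 stroke→J1
#4 stroke→J1
#5 stroke→I1

#2 →J3  (Se1: effort source, stroke at far end)
#1 →J2  (J3 needs exactly one f-in)
#0 →J1  (J2: bond 1 brought effort, rest push out)
#4 →J1  (C1 outputs effort q/C1)
#5 →I1  (I1 integral (f out))
#3 →J1  (common-f at J1 fixed by 5)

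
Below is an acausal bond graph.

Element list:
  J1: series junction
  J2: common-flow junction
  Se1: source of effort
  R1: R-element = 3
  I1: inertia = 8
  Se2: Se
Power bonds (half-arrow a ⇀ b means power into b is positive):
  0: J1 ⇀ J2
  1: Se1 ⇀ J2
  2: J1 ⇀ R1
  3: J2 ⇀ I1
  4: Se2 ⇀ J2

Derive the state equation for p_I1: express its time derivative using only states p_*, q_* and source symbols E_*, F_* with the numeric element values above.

dp_I1/dt = E_Se1 + E_Se2 - 3*p_I1/8

β1 →J2  (Se1 (Se) sets effort on bond)
β4 →J2  (Se2 fixes effort; stroke away)
β3 →I1  (prefer integral on I1)
β0 →J2  (J2 flow already set via bond 3)
β2 →J1  (J1 flow already set via bond 0)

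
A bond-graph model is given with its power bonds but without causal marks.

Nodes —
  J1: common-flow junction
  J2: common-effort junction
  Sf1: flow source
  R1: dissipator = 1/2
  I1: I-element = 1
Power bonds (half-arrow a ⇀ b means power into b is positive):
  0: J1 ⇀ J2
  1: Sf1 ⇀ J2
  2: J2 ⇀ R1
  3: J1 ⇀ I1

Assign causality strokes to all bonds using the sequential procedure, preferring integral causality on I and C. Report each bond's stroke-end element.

bond 1 stroke at Sf1  (Sf1 (Sf) sets flow on bond)
bond 3 stroke at I1  (I1 outputs flow p/I1)
bond 0 stroke at J1  (J1 flow already set via bond 3)
bond 2 stroke at J2  (J2: last free bond brings effort in)

b0 stroke at J1
b1 stroke at Sf1
b2 stroke at J2
b3 stroke at I1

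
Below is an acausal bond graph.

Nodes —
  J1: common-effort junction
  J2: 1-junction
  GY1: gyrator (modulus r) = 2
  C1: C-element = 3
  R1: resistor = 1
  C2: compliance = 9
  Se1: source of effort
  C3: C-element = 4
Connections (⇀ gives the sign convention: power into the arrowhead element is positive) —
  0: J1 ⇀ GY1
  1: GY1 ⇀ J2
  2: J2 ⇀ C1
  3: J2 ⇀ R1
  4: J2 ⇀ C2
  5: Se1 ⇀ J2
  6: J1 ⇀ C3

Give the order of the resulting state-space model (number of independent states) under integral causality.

β5 →J2  (Se1 fixes effort; stroke away)
β2 →J2  (C1: C, integral causality)
β4 →J2  (C2: C, integral causality)
β6 →J1  (prefer integral on C3)
β0 →GY1  (common-e at J1 fixed by 6)
β1 →GY1  (GY GY1: same side as bond 0)
β3 →J2  (common-f at J2 fixed by 1)

3  (C1, C2, C3 all integral)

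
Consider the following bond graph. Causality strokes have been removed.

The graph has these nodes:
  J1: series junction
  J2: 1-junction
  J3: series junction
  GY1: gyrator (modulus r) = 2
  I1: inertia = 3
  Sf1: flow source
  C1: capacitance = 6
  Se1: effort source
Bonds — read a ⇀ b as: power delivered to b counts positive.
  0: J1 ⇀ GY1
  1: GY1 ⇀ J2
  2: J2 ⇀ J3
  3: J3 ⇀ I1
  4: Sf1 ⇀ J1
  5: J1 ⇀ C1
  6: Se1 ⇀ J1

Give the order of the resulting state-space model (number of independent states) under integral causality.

2  (C1, I1 all integral)

b4 →Sf1  (source Sf1 imposes f)
b6 →J1  (Se1: effort source, stroke at far end)
b0 →J1  (J1 flow already set via bond 4)
b5 →J1  (1-jn J1 has f-setter on 4)
b1 →J2  (GY GY1: same side as bond 0)
b2 →J3  (J2 needs exactly one f-in)
b3 →I1  (closing 1-jn rule on J3)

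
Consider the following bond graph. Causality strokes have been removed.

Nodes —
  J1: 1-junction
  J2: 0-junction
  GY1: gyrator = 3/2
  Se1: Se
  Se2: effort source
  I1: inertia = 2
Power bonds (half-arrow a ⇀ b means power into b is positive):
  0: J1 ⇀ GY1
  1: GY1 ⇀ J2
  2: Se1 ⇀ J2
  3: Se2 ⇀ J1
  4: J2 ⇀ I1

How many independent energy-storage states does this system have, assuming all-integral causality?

b2 →J2  (Se1: effort source, stroke at far end)
b3 →J1  (Se2 (Se) sets effort on bond)
b0 →GY1  (only one flow-in slot at J1)
b1 →GY1  (0-jn J2 has e-setter on 2)
b4 →I1  (J2 effort already set via bond 2)

1  (I1 all integral)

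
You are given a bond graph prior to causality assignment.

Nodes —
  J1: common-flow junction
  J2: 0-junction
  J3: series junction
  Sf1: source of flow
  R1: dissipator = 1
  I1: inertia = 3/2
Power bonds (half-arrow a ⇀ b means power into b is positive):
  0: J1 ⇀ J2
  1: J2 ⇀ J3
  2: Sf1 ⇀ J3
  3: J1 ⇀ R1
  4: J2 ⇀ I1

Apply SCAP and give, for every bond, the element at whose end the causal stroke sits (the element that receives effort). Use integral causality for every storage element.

#2 stroke at Sf1  (Sf1 (Sf) sets flow on bond)
#1 stroke at J3  (common-f at J3 fixed by 2)
#4 stroke at I1  (prefer integral on I1)
#0 stroke at J2  (J2: last free bond brings effort in)
#3 stroke at J1  (J1: bond 0 brought flow, rest push out)

β0 stroke→J2
β1 stroke→J3
β2 stroke→Sf1
β3 stroke→J1
β4 stroke→I1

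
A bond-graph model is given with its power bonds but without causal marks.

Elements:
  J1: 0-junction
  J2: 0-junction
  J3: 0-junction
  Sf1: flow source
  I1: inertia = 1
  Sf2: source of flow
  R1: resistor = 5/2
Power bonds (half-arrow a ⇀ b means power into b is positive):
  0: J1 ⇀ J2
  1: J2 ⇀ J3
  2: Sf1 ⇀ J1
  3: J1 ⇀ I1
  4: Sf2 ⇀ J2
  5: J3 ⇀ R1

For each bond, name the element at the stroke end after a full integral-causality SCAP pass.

β0 →J1
β1 →J2
β2 →Sf1
β3 →I1
β4 →Sf2
β5 →J3

b2 stroke→Sf1  (source Sf1 imposes f)
b4 stroke→Sf2  (Sf2 fixes flow; stroke at Sf2)
b3 stroke→I1  (I1 outputs flow p/I1)
b0 stroke→J1  (J1: last free bond brings effort in)
b1 stroke→J2  (only one effort-in slot at J2)
b5 stroke→J3  (J3 needs exactly one e-in)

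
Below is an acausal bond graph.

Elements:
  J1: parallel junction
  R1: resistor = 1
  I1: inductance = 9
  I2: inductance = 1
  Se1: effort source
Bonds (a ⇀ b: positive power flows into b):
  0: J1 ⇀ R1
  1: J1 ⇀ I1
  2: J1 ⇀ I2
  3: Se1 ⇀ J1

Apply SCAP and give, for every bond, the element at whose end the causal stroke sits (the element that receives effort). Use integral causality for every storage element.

b0 stroke at R1
b1 stroke at I1
b2 stroke at I2
b3 stroke at J1

b3 stroke at J1  (source Se1 imposes e)
b0 stroke at R1  (common-e at J1 fixed by 3)
b1 stroke at I1  (J1: bond 3 brought effort, rest push out)
b2 stroke at I2  (0-jn J1 has e-setter on 3)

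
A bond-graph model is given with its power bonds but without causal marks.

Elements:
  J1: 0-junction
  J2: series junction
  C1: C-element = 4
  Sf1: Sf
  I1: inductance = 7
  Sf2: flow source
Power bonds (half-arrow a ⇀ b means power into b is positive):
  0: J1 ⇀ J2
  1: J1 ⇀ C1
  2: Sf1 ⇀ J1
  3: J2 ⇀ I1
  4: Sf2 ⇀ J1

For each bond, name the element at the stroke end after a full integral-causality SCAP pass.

bond 2 stroke at Sf1  (Sf1 (Sf) sets flow on bond)
bond 4 stroke at Sf2  (Sf2 fixes flow; stroke at Sf2)
bond 1 stroke at J1  (C1: C, integral causality)
bond 0 stroke at J2  (J1 effort already set via bond 1)
bond 3 stroke at I1  (only one flow-in slot at J2)

β0 stroke at J2
β1 stroke at J1
β2 stroke at Sf1
β3 stroke at I1
β4 stroke at Sf2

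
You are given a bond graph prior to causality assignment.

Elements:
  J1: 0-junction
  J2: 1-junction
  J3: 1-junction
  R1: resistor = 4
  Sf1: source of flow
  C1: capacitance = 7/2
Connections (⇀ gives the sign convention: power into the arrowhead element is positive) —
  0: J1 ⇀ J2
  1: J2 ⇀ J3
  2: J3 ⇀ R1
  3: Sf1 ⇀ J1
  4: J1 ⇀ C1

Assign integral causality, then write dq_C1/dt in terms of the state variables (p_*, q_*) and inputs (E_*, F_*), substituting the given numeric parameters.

b3 →Sf1  (Sf1: flow source, stroke at near end)
b4 →J1  (C1: C, integral causality)
b0 →J2  (0-jn J1 has e-setter on 4)
b1 →J3  (closing 1-jn rule on J2)
b2 →R1  (J3: last free bond brings flow in)

dq_C1/dt = F_Sf1 - q_C1/14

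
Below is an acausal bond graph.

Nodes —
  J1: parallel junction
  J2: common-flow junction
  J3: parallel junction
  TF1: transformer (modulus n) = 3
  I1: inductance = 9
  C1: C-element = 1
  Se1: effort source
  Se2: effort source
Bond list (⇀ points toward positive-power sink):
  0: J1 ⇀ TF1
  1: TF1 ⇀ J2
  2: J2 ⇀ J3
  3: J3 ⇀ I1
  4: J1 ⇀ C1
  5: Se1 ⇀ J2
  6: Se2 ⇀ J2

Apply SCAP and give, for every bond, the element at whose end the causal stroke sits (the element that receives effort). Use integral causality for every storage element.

bond 5 stroke at J2  (Se1 (Se) sets effort on bond)
bond 6 stroke at J2  (source Se2 imposes e)
bond 3 stroke at I1  (I1 outputs flow p/I1)
bond 2 stroke at J3  (J3: last free bond brings effort in)
bond 1 stroke at J2  (1-jn J2 has f-setter on 2)
bond 0 stroke at TF1  (TF1 one-in-one-out from 1)
bond 4 stroke at J1  (only one effort-in slot at J1)

#0 |TF1
#1 |J2
#2 |J3
#3 |I1
#4 |J1
#5 |J2
#6 |J2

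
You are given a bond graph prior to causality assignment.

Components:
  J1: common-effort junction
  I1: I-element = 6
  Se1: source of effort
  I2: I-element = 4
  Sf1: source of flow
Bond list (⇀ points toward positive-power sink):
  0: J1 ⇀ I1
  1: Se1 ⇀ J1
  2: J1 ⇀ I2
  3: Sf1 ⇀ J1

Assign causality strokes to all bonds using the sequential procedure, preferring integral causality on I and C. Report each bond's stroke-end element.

b0 stroke→I1
b1 stroke→J1
b2 stroke→I2
b3 stroke→Sf1

#1 |J1  (source Se1 imposes e)
#3 |Sf1  (source Sf1 imposes f)
#0 |I1  (0-jn J1 has e-setter on 1)
#2 |I2  (common-e at J1 fixed by 1)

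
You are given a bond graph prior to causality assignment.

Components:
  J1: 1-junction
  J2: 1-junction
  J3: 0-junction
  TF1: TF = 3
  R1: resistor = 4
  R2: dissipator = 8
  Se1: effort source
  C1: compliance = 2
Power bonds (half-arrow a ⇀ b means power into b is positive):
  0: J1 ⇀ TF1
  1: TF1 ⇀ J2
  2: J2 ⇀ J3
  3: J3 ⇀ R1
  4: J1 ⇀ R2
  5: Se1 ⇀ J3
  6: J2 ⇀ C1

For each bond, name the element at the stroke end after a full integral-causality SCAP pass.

bond 5 →J3  (Se1 fixes effort; stroke away)
bond 2 →J2  (J3 effort already set via bond 5)
bond 3 →R1  (J3 effort already set via bond 5)
bond 6 →J2  (C1 outputs effort q/C1)
bond 1 →TF1  (closing 1-jn rule on J2)
bond 0 →J1  (TF TF1: opposite of bond 1)
bond 4 →R2  (only one flow-in slot at J1)

β0 stroke at J1
β1 stroke at TF1
β2 stroke at J2
β3 stroke at R1
β4 stroke at R2
β5 stroke at J3
β6 stroke at J2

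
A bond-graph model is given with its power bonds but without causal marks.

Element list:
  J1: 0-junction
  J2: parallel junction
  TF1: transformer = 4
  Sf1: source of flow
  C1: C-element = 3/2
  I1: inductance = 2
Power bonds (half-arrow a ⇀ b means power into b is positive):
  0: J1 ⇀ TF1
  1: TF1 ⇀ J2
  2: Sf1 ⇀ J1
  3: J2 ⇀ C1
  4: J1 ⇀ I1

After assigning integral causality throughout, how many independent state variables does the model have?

2  (C1, I1 all integral)

bond 2 |Sf1  (Sf1: flow source, stroke at near end)
bond 3 |J2  (C1 outputs effort q/C1)
bond 1 |TF1  (J2 effort already set via bond 3)
bond 0 |J1  (TF TF1: opposite of bond 1)
bond 4 |I1  (J1 effort already set via bond 0)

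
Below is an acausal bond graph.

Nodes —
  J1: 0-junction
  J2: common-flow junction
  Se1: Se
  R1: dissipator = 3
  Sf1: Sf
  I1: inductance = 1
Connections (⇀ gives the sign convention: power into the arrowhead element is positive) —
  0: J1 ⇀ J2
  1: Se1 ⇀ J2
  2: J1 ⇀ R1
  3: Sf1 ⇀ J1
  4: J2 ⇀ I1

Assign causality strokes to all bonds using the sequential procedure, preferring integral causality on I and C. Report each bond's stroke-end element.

β0 stroke→J2
β1 stroke→J2
β2 stroke→J1
β3 stroke→Sf1
β4 stroke→I1

#1 |J2  (Se1: effort source, stroke at far end)
#3 |Sf1  (Sf1 (Sf) sets flow on bond)
#4 |I1  (I1 integral (f out))
#0 |J2  (J2 flow already set via bond 4)
#2 |J1  (only one effort-in slot at J1)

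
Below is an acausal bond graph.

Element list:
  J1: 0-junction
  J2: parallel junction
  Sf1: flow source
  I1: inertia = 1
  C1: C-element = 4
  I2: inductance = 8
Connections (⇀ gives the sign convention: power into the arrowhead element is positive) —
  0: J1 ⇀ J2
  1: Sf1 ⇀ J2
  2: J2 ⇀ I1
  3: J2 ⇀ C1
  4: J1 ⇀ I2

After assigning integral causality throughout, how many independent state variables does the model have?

bond 1 |Sf1  (Sf1 fixes flow; stroke at Sf1)
bond 2 |I1  (I1 integral (f out))
bond 3 |J2  (C1 integral (e out))
bond 0 |J1  (common-e at J2 fixed by 3)
bond 4 |I2  (common-e at J1 fixed by 0)

3  (C1, I1, I2 all integral)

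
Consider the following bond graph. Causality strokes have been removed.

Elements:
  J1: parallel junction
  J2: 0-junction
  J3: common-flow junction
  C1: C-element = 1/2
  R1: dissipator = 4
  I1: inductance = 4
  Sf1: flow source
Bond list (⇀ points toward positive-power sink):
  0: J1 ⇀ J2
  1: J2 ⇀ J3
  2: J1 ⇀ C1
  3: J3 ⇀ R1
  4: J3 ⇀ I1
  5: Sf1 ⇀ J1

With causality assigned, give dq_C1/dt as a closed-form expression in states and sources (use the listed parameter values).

b5 |Sf1  (Sf1 (Sf) sets flow on bond)
b2 |J1  (C1 integral (e out))
b0 |J2  (J1 effort already set via bond 2)
b1 |J3  (J2 effort already set via bond 0)
b4 |I1  (prefer integral on I1)
b3 |J3  (J3: bond 4 brought flow, rest push out)

dq_C1/dt = F_Sf1 - p_I1/4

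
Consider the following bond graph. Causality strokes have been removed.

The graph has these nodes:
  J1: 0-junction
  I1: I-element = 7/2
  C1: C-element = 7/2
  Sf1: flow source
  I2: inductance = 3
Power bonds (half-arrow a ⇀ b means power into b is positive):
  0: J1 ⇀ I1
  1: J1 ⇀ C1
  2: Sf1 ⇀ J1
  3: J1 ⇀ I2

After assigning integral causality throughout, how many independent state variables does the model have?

#2 |Sf1  (source Sf1 imposes f)
#0 |I1  (prefer integral on I1)
#1 |J1  (C1: C, integral causality)
#3 |I2  (0-jn J1 has e-setter on 1)

3  (C1, I1, I2 all integral)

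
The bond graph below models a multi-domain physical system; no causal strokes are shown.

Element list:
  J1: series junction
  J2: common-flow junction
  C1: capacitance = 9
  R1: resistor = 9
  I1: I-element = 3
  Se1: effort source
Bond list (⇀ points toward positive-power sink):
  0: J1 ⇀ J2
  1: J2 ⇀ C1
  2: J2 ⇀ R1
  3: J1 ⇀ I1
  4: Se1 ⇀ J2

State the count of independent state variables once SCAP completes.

β4 |J2  (source Se1 imposes e)
β1 |J2  (prefer integral on C1)
β3 |I1  (I1 outputs flow p/I1)
β0 |J1  (1-jn J1 has f-setter on 3)
β2 |J2  (J2 flow already set via bond 0)

2  (C1, I1 all integral)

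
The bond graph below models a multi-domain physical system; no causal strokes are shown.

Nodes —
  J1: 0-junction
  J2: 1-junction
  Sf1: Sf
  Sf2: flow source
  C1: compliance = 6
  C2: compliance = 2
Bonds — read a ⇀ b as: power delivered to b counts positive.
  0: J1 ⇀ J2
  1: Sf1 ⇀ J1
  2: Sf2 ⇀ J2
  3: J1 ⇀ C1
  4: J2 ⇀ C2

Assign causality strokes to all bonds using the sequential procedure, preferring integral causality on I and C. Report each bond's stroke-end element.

bond 0 →J2
bond 1 →Sf1
bond 2 →Sf2
bond 3 →J1
bond 4 →J2

#1 stroke at Sf1  (source Sf1 imposes f)
#2 stroke at Sf2  (Sf2 fixes flow; stroke at Sf2)
#0 stroke at J2  (J2 flow already set via bond 2)
#4 stroke at J2  (J2: bond 2 brought flow, rest push out)
#3 stroke at J1  (J1: last free bond brings effort in)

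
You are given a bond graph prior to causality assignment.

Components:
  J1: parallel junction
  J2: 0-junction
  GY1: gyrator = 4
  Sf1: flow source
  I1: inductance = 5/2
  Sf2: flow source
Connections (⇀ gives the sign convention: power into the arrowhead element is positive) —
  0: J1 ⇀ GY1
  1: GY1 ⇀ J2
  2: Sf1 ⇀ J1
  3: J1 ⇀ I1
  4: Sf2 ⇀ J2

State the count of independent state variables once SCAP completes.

1  (I1 all integral)

β2 stroke→Sf1  (source Sf1 imposes f)
β4 stroke→Sf2  (Sf2: flow source, stroke at near end)
β1 stroke→J2  (J2 needs exactly one e-in)
β0 stroke→J1  (through GY1, causality inverts; strokes same side of GY1)
β3 stroke→I1  (common-e at J1 fixed by 0)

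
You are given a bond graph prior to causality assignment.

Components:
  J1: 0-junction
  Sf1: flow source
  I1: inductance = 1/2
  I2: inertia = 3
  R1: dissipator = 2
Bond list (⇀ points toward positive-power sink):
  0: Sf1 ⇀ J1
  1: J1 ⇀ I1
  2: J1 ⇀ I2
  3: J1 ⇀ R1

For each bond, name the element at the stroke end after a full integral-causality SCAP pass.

#0 →Sf1
#1 →I1
#2 →I2
#3 →J1

b0 →Sf1  (Sf1: flow source, stroke at near end)
b1 →I1  (prefer integral on I1)
b2 →I2  (I2 outputs flow p/I2)
b3 →J1  (closing 0-jn rule on J1)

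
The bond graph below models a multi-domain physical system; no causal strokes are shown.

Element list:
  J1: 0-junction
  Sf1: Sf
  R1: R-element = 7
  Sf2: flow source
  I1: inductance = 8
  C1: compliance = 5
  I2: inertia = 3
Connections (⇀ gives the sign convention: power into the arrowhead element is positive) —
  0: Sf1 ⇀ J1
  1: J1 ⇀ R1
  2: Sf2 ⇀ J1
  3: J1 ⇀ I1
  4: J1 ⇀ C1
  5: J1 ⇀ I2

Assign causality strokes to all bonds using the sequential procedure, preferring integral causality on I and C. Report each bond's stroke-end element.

bond 0 stroke at Sf1  (Sf1: flow source, stroke at near end)
bond 2 stroke at Sf2  (Sf2 fixes flow; stroke at Sf2)
bond 3 stroke at I1  (prefer integral on I1)
bond 4 stroke at J1  (C1 outputs effort q/C1)
bond 1 stroke at R1  (0-jn J1 has e-setter on 4)
bond 5 stroke at I2  (J1: bond 4 brought effort, rest push out)

β0 stroke at Sf1
β1 stroke at R1
β2 stroke at Sf2
β3 stroke at I1
β4 stroke at J1
β5 stroke at I2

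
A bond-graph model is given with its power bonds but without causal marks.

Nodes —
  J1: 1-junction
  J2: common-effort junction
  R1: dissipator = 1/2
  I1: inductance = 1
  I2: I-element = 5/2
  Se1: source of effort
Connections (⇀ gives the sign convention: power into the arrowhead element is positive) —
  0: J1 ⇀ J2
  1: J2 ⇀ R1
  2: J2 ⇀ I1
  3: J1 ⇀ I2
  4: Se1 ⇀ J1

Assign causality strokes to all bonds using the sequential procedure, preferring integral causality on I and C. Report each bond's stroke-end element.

bond 0 |J1
bond 1 |J2
bond 2 |I1
bond 3 |I2
bond 4 |J1

b4 stroke→J1  (source Se1 imposes e)
b2 stroke→I1  (I1 outputs flow p/I1)
b3 stroke→I2  (I2: I, integral causality)
b0 stroke→J1  (1-jn J1 has f-setter on 3)
b1 stroke→J2  (only one effort-in slot at J2)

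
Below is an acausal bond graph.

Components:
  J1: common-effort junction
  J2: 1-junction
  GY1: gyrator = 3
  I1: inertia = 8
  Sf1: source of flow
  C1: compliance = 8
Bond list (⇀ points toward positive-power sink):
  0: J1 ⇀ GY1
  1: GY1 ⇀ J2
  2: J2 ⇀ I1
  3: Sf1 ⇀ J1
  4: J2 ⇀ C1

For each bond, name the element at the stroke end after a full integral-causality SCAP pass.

b0 stroke→J1
b1 stroke→J2
b2 stroke→I1
b3 stroke→Sf1
b4 stroke→J2

bond 3 |Sf1  (Sf1 (Sf) sets flow on bond)
bond 0 |J1  (only one effort-in slot at J1)
bond 1 |J2  (through GY1, causality inverts; strokes same side of GY1)
bond 2 |I1  (I1: I, integral causality)
bond 4 |J2  (1-jn J2 has f-setter on 2)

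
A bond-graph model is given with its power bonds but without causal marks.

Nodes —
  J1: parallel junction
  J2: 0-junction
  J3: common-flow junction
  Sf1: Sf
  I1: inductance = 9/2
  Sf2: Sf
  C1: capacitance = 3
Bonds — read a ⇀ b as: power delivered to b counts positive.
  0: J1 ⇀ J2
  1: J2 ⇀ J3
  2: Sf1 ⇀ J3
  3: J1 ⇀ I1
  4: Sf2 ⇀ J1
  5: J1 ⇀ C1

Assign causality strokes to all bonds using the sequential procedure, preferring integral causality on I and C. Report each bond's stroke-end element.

β2 |Sf1  (Sf1 fixes flow; stroke at Sf1)
β4 |Sf2  (Sf2 fixes flow; stroke at Sf2)
β1 |J3  (1-jn J3 has f-setter on 2)
β0 |J2  (J2 needs exactly one e-in)
β3 |I1  (prefer integral on I1)
β5 |J1  (J1 needs exactly one e-in)

#0 →J2
#1 →J3
#2 →Sf1
#3 →I1
#4 →Sf2
#5 →J1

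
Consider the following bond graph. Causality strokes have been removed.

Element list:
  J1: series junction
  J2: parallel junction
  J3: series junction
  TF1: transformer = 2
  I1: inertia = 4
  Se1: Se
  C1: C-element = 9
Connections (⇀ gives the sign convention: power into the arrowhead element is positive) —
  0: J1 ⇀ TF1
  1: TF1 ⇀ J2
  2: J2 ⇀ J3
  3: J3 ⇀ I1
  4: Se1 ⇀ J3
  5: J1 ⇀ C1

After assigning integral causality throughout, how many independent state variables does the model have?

bond 4 →J3  (source Se1 imposes e)
bond 3 →I1  (I1 integral (f out))
bond 2 →J3  (1-jn J3 has f-setter on 3)
bond 1 →J2  (closing 0-jn rule on J2)
bond 0 →TF1  (through TF1, causality passes straight; one stroke at TF1)
bond 5 →J1  (1-jn J1 has f-setter on 0)

2  (C1, I1 all integral)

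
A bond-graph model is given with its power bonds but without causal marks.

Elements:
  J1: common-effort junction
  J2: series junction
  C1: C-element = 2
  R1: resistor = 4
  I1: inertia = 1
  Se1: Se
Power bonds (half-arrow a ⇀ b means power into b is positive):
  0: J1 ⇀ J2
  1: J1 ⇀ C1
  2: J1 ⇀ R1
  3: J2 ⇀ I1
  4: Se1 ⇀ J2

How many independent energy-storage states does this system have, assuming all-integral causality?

#4 stroke at J2  (Se1 (Se) sets effort on bond)
#1 stroke at J1  (prefer integral on C1)
#0 stroke at J2  (0-jn J1 has e-setter on 1)
#2 stroke at R1  (common-e at J1 fixed by 1)
#3 stroke at I1  (only one flow-in slot at J2)

2  (C1, I1 all integral)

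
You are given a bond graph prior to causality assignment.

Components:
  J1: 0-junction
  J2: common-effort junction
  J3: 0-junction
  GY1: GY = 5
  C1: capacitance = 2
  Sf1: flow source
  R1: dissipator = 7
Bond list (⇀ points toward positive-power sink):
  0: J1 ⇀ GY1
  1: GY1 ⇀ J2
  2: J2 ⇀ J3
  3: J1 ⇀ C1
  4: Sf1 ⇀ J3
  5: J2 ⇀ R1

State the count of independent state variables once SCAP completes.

β4 |Sf1  (Sf1: flow source, stroke at near end)
β2 |J3  (only one effort-in slot at J3)
β3 |J1  (C1: C, integral causality)
β0 |GY1  (common-e at J1 fixed by 3)
β1 |GY1  (GY GY1: same side as bond 0)
β5 |J2  (only one effort-in slot at J2)

1  (C1 all integral)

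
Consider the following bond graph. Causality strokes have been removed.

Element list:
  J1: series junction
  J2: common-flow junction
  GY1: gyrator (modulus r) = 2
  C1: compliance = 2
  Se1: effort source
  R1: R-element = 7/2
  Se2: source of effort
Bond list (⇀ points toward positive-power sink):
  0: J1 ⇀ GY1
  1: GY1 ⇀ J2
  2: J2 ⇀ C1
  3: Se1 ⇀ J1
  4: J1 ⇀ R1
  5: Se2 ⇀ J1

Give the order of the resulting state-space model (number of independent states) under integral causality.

#3 stroke→J1  (Se1 fixes effort; stroke away)
#5 stroke→J1  (Se2 (Se) sets effort on bond)
#2 stroke→J2  (C1 integral (e out))
#1 stroke→GY1  (only one flow-in slot at J2)
#0 stroke→GY1  (GY GY1: same side as bond 1)
#4 stroke→J1  (1-jn J1 has f-setter on 0)

1  (C1 all integral)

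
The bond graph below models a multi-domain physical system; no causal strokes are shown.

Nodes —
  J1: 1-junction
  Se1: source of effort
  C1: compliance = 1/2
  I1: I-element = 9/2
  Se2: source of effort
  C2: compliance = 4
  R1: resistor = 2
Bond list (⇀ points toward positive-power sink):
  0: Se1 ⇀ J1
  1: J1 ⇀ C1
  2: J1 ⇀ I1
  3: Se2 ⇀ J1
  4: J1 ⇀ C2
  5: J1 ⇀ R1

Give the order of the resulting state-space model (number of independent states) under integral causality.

β0 →J1  (Se1 fixes effort; stroke away)
β3 →J1  (Se2 (Se) sets effort on bond)
β1 →J1  (C1: C, integral causality)
β2 →I1  (I1 outputs flow p/I1)
β4 →J1  (J1: bond 2 brought flow, rest push out)
β5 →J1  (J1 flow already set via bond 2)

3  (C1, C2, I1 all integral)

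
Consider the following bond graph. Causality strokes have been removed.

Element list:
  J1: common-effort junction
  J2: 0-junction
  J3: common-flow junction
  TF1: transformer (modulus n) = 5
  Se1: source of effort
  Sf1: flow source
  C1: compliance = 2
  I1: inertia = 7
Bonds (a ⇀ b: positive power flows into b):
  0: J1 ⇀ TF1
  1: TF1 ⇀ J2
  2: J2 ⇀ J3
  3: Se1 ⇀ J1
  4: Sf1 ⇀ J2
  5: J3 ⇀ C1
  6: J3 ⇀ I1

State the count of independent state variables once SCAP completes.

#3 stroke at J1  (Se1: effort source, stroke at far end)
#4 stroke at Sf1  (Sf1 (Sf) sets flow on bond)
#0 stroke at TF1  (common-e at J1 fixed by 3)
#1 stroke at J2  (through TF1, causality passes straight; one stroke at TF1)
#2 stroke at J3  (common-e at J2 fixed by 1)
#5 stroke at J3  (C1: C, integral causality)
#6 stroke at I1  (J3 needs exactly one f-in)

2  (C1, I1 all integral)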